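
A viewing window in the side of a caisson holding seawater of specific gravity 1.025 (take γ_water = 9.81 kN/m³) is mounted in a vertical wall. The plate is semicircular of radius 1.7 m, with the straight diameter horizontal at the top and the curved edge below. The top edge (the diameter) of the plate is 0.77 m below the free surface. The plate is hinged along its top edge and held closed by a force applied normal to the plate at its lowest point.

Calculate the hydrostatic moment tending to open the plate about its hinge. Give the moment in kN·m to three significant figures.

γ = 1.025 × 9.81 = 10.05525 kN/m³.
The centroid of a semicircle lies 4r/(3π) = 0.721502 m from the diameter, here below the top edge, so the centroid depth is h_c = 0.77 + 0.721502 = 1.4915 m.
A = πr²/2 = π × 1.7²/2 = 4.5396 m².
Resultant F = γ·h_c·A = 10.05525 × 1.4915 × 4.5396 = 68.0822 kN.
I_c = (π/8 − 8/(9π))·r⁴ = 0.109757 × 1.7⁴ = 0.916701 m⁴.
Centre of pressure: y_p = y_c + I_c/(y_c·A) = 1.4915 + 0.916701/(1.4915 × 4.5396) = 1.4915 + 0.13539 = 1.62689 m along the plane.
The resultant acts 0.721502 + 0.13539 = 0.856892 m (along the plate) below the hinge at the top edge, so the moment about the hinge is M = F × 0.856892 = 68.0822 × 0.856892 = 58.3391 kN·m.

M ≈ 58.3 kN·m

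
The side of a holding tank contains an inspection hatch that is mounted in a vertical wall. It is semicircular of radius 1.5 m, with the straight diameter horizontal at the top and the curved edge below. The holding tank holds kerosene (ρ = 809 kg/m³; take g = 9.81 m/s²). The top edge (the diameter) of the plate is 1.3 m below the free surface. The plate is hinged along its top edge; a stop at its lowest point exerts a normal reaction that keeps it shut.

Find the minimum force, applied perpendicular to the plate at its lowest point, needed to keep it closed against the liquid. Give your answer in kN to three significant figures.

γ = ρg = 809 × 9.81 / 1000 = 7.93629 kN/m³.
The centroid of a semicircle lies 4r/(3π) = 0.63662 m from the diameter, here below the top edge, so the centroid depth is h_c = 1.3 + 0.63662 = 1.93662 m.
A = πr²/2 = π × 1.5²/2 = 3.53429 m².
Resultant F = γ·h_c·A = 7.93629 × 1.93662 × 3.53429 = 54.3205 kN.
I_c = (π/8 − 8/(9π))·r⁴ = 0.109757 × 1.5⁴ = 0.555645 m⁴.
Centre of pressure: y_p = y_c + I_c/(y_c·A) = 1.93662 + 0.555645/(1.93662 × 3.53429) = 1.93662 + 0.0811803 = 2.0178 m along the plane.
The resultant acts 0.63662 + 0.0811803 = 0.7178 m (along the plate) below the hinge at the top edge, so the moment about the hinge is M = F × 0.7178 = 54.3205 × 0.7178 = 38.9913 kN·m.
A normal force at the bottom, 1.5 m from the hinge, must supply this moment: P = 38.9913/1.5 = 25.9942 kN.

P ≈ 26.0 kN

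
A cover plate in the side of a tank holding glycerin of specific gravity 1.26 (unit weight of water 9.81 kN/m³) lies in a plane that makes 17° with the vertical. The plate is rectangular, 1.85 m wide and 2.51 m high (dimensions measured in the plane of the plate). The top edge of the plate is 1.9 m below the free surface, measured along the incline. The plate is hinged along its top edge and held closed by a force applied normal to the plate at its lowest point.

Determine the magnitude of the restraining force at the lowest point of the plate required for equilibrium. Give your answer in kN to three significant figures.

γ = 1.26 × 9.81 = 12.3606 kN/m³.
The plate makes 17° with the vertical, i.e. θ = 90° − 17° = 73° to the horizontal. Measuring y along the incline from the free-surface line, vertical depth h = y·sinθ with sinθ = 0.956305.
The centroid lies 2.51/2 = 1.255 m below the top edge, so y_c = 1.9 + 1.255 = 3.155 m and h_c = 3.155 × 0.956305 = 3.01714 m.
A = 1.85 × 2.51 = 4.6435 m².
Resultant F = γ·h_c·A = 12.3606 × 3.01714 × 4.6435 = 173.173 kN.
I_c = b·h³/12 = 1.85 × 2.51³/12 = 2.43788 m⁴.
Centre of pressure: y_p = y_c + I_c/(y_c·A) = 3.155 + 2.43788/(3.155 × 4.6435) = 3.155 + 0.166405 = 3.3214 m along the plane.
The resultant acts 1.255 + 0.166405 = 1.4214 m (along the plate) below the hinge at the top edge, so the moment about the hinge is M = F × 1.4214 = 173.173 × 1.4214 = 246.148 kN·m.
A normal force at the bottom, 2.51 m from the hinge, must supply this moment: P = 246.148/2.51 = 98.0669 kN.

P ≈ 98.1 kN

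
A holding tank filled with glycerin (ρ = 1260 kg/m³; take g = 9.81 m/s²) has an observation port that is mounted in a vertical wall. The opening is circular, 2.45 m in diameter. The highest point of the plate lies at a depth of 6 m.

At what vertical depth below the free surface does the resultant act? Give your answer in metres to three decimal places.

h_p = 7.277 m

γ = ρg = 1260 × 9.81 / 1000 = 12.3606 kN/m³.
The centroid is at the centre, 1.225 m below the top of the plate, so the centroid depth is h_c = 6 + 1.225 = 7.225 m.
A = π(1.225)² = 4.71435 m².
Resultant F = γ·h_c·A = 12.3606 × 7.225 × 4.71435 = 421.017 kN.
I_c = πr⁴/4 = π × 1.225⁴/4 = 1.76862 m⁴.
Centre of pressure: y_p = y_c + I_c/(y_c·A) = 7.225 + 1.76862/(7.225 × 4.71435) = 7.225 + 0.0519248 = 7.27692 m along the plane.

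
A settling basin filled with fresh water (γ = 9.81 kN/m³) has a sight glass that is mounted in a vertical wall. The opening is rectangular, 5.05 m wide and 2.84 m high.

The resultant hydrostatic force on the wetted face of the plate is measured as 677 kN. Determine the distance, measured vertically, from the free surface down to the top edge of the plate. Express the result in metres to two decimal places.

d_top ≈ 3.39 m

γ = 9.81 kN/m³.
A = 5.05 × 2.84 = 14.342 m².
From F = γ·h_c·A, the centroid depth is h_c = 677/(9.81 × 14.342) = 4.81183 m.
The centroid lies 2.84/2 = 1.42 m below the top edge, so the top edge sits at h_top = 4.81183 − 1.42 = 3.39183 m below the surface.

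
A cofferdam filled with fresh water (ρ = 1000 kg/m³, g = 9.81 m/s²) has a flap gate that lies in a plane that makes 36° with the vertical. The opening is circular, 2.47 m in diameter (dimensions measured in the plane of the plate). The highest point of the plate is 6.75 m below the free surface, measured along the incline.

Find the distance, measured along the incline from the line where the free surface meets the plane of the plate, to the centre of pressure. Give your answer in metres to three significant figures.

γ = ρg = 1000 × 9.81 = 9810 N/m³ = 9.81 kN/m³.
The plate makes 36° with the vertical, i.e. θ = 90° − 36° = 54° to the horizontal. Measuring y along the incline from the free-surface line, vertical depth h = y·sinθ with sinθ = 0.809017.
The centroid is at the centre, 1.235 m below the top of the plate, so y_c = 6.75 + 1.235 = 7.985 m and h_c = 7.985 × 0.809017 = 6.46 m.
A = π(1.235)² = 4.79164 m².
Resultant F = γ·h_c·A = 9.81 × 6.46 × 4.79164 = 303.659 kN.
I_c = πr⁴/4 = π × 1.235⁴/4 = 1.82708 m⁴.
Centre of pressure: y_p = y_c + I_c/(y_c·A) = 7.985 + 1.82708/(7.985 × 4.79164) = 7.985 + 0.0477528 = 8.03275 m along the plane.

y_p = 8.03 m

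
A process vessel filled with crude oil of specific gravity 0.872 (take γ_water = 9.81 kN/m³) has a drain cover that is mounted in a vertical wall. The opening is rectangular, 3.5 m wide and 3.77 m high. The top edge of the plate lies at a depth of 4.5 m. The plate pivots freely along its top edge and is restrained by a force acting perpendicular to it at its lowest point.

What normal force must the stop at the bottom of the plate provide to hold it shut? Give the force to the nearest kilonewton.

P ≈ 396 kN

γ = 0.872 × 9.81 = 8.55432 kN/m³.
The centroid lies 3.77/2 = 1.885 m below the top edge, so the centroid depth is h_c = 4.5 + 1.885 = 6.385 m.
A = 3.5 × 3.77 = 13.195 m².
Resultant F = γ·h_c·A = 8.55432 × 6.385 × 13.195 = 720.702 kN.
I_c = b·h³/12 = 3.5 × 3.77³/12 = 15.6283 m⁴.
Centre of pressure: y_p = y_c + I_c/(y_c·A) = 6.385 + 15.6283/(6.385 × 13.195) = 6.385 + 0.185499 = 6.5705 m along the plane.
The resultant acts 1.885 + 0.185499 = 2.0705 m (along the plate) below the hinge at the top edge, so the moment about the hinge is M = F × 2.0705 = 720.702 × 2.0705 = 1492.21 kN·m.
A normal force at the bottom, 3.77 m from the hinge, must supply this moment: P = 1492.21/3.77 = 395.812 kN.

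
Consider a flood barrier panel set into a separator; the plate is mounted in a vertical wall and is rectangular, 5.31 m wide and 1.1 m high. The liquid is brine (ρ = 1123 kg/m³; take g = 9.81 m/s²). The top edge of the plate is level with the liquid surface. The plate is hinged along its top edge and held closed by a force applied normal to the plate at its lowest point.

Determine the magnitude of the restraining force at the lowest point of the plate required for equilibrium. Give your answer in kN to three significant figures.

P ≈ 23.6 kN

γ = ρg = 1123 × 9.81 / 1000 = 11.01663 kN/m³.
The centroid lies 1.1/2 = 0.55 m below the top edge, so the centroid depth is h_c = 0.55 m.
A = 5.31 × 1.1 = 5.841 m².
Resultant F = γ·h_c·A = 11.01663 × 0.55 × 5.841 = 35.3915 kN.
I_c = b·h³/12 = 5.31 × 1.1³/12 = 0.588968 m⁴.
Centre of pressure: y_p = y_c + I_c/(y_c·A) = 0.55 + 0.588968/(0.55 × 5.841) = 0.55 + 0.183333 = 0.733333 m along the plane.
The resultant acts 0.55 + 0.183333 = 0.733333 m (along the plate) below the hinge at the top edge, so the moment about the hinge is M = F × 0.733333 = 35.3915 × 0.733333 = 25.9538 kN·m.
A normal force at the bottom, 1.1 m from the hinge, must supply this moment: P = 25.9538/1.1 = 23.5944 kN.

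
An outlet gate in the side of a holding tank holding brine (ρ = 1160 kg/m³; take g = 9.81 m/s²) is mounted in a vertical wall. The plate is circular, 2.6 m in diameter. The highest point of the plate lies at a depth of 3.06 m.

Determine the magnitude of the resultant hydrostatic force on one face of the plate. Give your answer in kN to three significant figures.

F ≈ 263 kN

γ = ρg = 1160 × 9.81 / 1000 = 11.3796 kN/m³.
The centroid is at the centre, 1.3 m below the top of the plate, so the centroid depth is h_c = 3.06 + 1.3 = 4.36 m.
A = π(1.3)² = 5.30929 m².
Resultant F = γ·h_c·A = 11.3796 × 4.36 × 5.30929 = 263.421 kN.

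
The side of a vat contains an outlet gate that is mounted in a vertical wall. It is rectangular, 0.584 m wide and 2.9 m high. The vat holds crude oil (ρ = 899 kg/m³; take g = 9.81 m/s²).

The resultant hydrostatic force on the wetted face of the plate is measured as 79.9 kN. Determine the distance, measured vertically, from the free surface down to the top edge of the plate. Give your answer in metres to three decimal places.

d_top ≈ 3.899 m

γ = ρg = 899 × 9.81 / 1000 = 8.81919 kN/m³.
A = 0.584 × 2.9 = 1.6936 m².
From F = γ·h_c·A, the centroid depth is h_c = 79.9/(8.81919 × 1.6936) = 5.34943 m.
The centroid lies 2.9/2 = 1.45 m below the top edge, so the top edge sits at h_top = 5.34943 − 1.45 = 3.89943 m below the surface.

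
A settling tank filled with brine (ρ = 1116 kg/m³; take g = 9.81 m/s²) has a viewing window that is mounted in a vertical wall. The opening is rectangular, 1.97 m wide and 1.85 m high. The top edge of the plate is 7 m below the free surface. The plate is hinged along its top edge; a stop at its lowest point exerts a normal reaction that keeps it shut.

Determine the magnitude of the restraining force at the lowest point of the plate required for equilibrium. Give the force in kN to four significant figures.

P ≈ 164.3 kN

γ = ρg = 1116 × 9.81 / 1000 = 10.94796 kN/m³.
The centroid lies 1.85/2 = 0.925 m below the top edge, so the centroid depth is h_c = 7 + 0.925 = 7.925 m.
A = 1.97 × 1.85 = 3.6445 m².
Resultant F = γ·h_c·A = 10.94796 × 7.925 × 3.6445 = 316.206 kN.
I_c = b·h³/12 = 1.97 × 1.85³/12 = 1.03944 m⁴.
Centre of pressure: y_p = y_c + I_c/(y_c·A) = 7.925 + 1.03944/(7.925 × 3.6445) = 7.925 + 0.0359884 = 7.96099 m along the plane.
The resultant acts 0.925 + 0.0359884 = 0.960988 m (along the plate) below the hinge at the top edge, so the moment about the hinge is M = F × 0.960988 = 316.206 × 0.960988 = 303.87 kN·m.
A normal force at the bottom, 1.85 m from the hinge, must supply this moment: P = 303.87/1.85 = 164.254 kN.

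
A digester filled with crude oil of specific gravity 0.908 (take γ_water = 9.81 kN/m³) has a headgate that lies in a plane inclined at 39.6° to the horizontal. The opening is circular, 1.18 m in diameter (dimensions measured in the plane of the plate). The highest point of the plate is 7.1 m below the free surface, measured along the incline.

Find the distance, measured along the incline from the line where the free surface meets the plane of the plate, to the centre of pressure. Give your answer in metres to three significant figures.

y_p = 7.70 m

γ = 0.908 × 9.81 = 8.90748 kN/m³.
Let θ = 39.6° be the plate's angle to the horizontal; measure y along the incline from where the plane meets the free surface. Vertical depth h = y·sinθ with sinθ = 0.637424.
The centroid is at the centre, 0.59 m below the top of the plate, so y_c = 7.1 + 0.59 = 7.69 m and h_c = 7.69 × 0.637424 = 4.90179 m.
A = π(0.59)² = 1.09359 m².
Resultant F = γ·h_c·A = 8.90748 × 4.90179 × 1.09359 = 47.749 kN.
I_c = πr⁴/4 = π × 0.59⁴/4 = 0.0951695 m⁴.
Centre of pressure: y_p = y_c + I_c/(y_c·A) = 7.69 + 0.0951695/(7.69 × 1.09359) = 7.69 + 0.0113166 = 7.70132 m along the plane.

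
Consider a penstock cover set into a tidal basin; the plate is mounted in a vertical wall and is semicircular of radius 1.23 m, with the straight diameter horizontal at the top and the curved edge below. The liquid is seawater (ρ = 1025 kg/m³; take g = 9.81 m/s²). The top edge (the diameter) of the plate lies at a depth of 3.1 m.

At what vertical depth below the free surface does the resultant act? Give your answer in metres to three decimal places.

γ = ρg = 1025 × 9.81 / 1000 = 10.05525 kN/m³.
The centroid of a semicircle lies 4r/(3π) = 0.522028 m from the diameter, here below the top edge, so the centroid depth is h_c = 3.1 + 0.522028 = 3.62203 m.
A = πr²/2 = π × 1.23²/2 = 2.37646 m².
Resultant F = γ·h_c·A = 10.05525 × 3.62203 × 2.37646 = 86.5517 kN.
I_c = (π/8 − 8/(9π))·r⁴ = 0.109757 × 1.23⁴ = 0.251219 m⁴.
Centre of pressure: y_p = y_c + I_c/(y_c·A) = 3.62203 + 0.251219/(3.62203 × 2.37646) = 3.62203 + 0.0291857 = 3.65122 m along the plane.

h_p = 3.651 m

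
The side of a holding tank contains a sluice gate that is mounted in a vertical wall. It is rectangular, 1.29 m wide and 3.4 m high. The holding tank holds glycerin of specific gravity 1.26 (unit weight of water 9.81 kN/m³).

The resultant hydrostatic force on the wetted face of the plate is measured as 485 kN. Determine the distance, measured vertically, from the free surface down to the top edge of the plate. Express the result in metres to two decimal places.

d_top ≈ 7.25 m

γ = 1.26 × 9.81 = 12.3606 kN/m³.
A = 1.29 × 3.4 = 4.386 m².
From F = γ·h_c·A, the centroid depth is h_c = 485/(12.3606 × 4.386) = 8.9461 m.
The centroid lies 3.4/2 = 1.7 m below the top edge, so the top edge sits at h_top = 8.9461 − 1.7 = 7.2461 m below the surface.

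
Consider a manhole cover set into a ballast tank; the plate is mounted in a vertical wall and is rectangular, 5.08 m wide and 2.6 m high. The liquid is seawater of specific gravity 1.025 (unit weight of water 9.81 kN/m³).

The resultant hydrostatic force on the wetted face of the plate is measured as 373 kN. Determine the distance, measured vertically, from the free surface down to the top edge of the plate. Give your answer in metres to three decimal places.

d_top ≈ 1.509 m

γ = 1.025 × 9.81 = 10.05525 kN/m³.
A = 5.08 × 2.6 = 13.208 m².
From F = γ·h_c·A, the centroid depth is h_c = 373/(10.05525 × 13.208) = 2.80853 m.
The centroid lies 2.6/2 = 1.3 m below the top edge, so the top edge sits at h_top = 2.80853 − 1.3 = 1.50853 m below the surface.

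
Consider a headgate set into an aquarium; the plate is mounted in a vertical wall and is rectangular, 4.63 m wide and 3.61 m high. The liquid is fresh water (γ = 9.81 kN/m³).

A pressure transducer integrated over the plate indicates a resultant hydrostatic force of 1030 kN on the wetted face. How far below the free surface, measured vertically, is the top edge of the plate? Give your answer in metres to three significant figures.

d_top ≈ 4.48 m

γ = 9.81 kN/m³.
A = 4.63 × 3.61 = 16.7143 m².
From F = γ·h_c·A, the centroid depth is h_c = 1030/(9.81 × 16.7143) = 6.28174 m.
The centroid lies 3.61/2 = 1.805 m below the top edge, so the top edge sits at h_top = 6.28174 − 1.805 = 4.47674 m below the surface.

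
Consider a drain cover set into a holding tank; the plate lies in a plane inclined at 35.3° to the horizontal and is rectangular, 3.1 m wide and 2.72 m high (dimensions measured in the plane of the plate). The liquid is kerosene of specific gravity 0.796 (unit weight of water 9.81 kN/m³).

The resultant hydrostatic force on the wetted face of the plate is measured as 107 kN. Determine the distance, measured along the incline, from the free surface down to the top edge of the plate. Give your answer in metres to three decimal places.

γ = 0.796 × 9.81 = 7.80876 kN/m³.
A = 3.1 × 2.72 = 8.432 m².
From F = γ·h_c·A, the centroid depth is h_c = 107/(7.80876 × 8.432) = 1.62507 m.
Let θ = 35.3° be the plate's angle to the horizontal; measure y along the incline from where the plane meets the free surface. Vertical depth h = y·sinθ with sinθ = 0.577858.
Along the incline, y_c = h_c/sinθ = 1.62507/0.577858 = 2.81223 m.
The centroid lies 2.72/2 = 1.36 m below the top edge, so the top edge sits at y_top = 2.81223 − 1.36 = 1.45223 m along the incline.

y_top ≈ 1.452 m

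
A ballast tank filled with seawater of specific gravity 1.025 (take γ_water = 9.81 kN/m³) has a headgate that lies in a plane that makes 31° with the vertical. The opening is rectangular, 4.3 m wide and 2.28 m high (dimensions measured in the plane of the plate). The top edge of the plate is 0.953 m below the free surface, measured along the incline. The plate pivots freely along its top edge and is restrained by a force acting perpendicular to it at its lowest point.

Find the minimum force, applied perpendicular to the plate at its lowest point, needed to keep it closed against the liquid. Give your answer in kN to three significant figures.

P ≈ 104 kN

γ = 1.025 × 9.81 = 10.05525 kN/m³.
The plate makes 31° with the vertical, i.e. θ = 90° − 31° = 59° to the horizontal. Measuring y along the incline from the free-surface line, vertical depth h = y·sinθ with sinθ = 0.857167.
The centroid lies 2.28/2 = 1.14 m below the top edge, so y_c = 0.953 + 1.14 = 2.093 m and h_c = 2.093 × 0.857167 = 1.79405 m.
A = 4.3 × 2.28 = 9.804 m².
Resultant F = γ·h_c·A = 10.05525 × 1.79405 × 9.804 = 176.86 kN.
I_c = b·h³/12 = 4.3 × 2.28³/12 = 4.24709 m⁴.
Centre of pressure: y_p = y_c + I_c/(y_c·A) = 2.093 + 4.24709/(2.093 × 9.804) = 2.093 + 0.206975 = 2.29997 m along the plane.
The resultant acts 1.14 + 0.206975 = 1.34697 m (along the plate) below the hinge at the top edge, so the moment about the hinge is M = F × 1.34697 = 176.86 × 1.34697 = 238.225 kN·m.
A normal force at the bottom, 2.28 m from the hinge, must supply this moment: P = 238.225/2.28 = 104.485 kN.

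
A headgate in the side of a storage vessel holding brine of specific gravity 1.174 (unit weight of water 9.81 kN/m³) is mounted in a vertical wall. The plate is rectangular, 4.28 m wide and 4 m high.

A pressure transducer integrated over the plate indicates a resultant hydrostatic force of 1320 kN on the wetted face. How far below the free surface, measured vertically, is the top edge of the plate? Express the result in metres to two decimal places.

d_top ≈ 4.69 m

γ = 1.174 × 9.81 = 11.51694 kN/m³.
A = 4.28 × 4 = 17.12 m².
From F = γ·h_c·A, the centroid depth is h_c = 1320/(11.51694 × 17.12) = 6.69473 m.
The centroid lies 4/2 = 2 m below the top edge, so the top edge sits at h_top = 6.69473 − 2 = 4.69473 m below the surface.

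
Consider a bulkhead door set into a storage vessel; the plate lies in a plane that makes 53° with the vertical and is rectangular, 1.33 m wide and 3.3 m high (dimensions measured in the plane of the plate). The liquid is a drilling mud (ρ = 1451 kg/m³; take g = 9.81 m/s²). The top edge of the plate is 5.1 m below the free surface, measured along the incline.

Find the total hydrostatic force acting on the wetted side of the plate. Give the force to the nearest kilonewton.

F ≈ 254 kN

γ = ρg = 1451 × 9.81 / 1000 = 14.23431 kN/m³.
The plate makes 53° with the vertical, i.e. θ = 90° − 53° = 37° to the horizontal. Measuring y along the incline from the free-surface line, vertical depth h = y·sinθ with sinθ = 0.601815.
The centroid lies 3.3/2 = 1.65 m below the top edge, so y_c = 5.1 + 1.65 = 6.75 m and h_c = 6.75 × 0.601815 = 4.06225 m.
A = 1.33 × 3.3 = 4.389 m².
Resultant F = γ·h_c·A = 14.23431 × 4.06225 × 4.389 = 253.787 kN.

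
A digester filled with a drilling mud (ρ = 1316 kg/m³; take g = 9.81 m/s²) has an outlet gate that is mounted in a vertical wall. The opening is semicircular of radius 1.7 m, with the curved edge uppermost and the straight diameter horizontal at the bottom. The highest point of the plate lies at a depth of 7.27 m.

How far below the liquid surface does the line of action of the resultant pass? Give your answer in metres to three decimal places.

h_p = 8.273 m

γ = ρg = 1316 × 9.81 / 1000 = 12.90996 kN/m³.
The centroid lies 4r/(3π) = 0.721502 m above the diameter, so r − 4r/(3π) = 1.7 − 0.721502 = 0.978498 m below the topmost point, so the centroid depth is h_c = 7.27 + 0.978498 = 8.2485 m.
A = πr²/2 = π × 1.7²/2 = 4.5396 m².
Resultant F = γ·h_c·A = 12.90996 × 8.2485 × 4.5396 = 483.412 kN.
I_c = (π/8 − 8/(9π))·r⁴ = 0.109757 × 1.7⁴ = 0.916701 m⁴.
Centre of pressure: y_p = y_c + I_c/(y_c·A) = 8.2485 + 0.916701/(8.2485 × 4.5396) = 8.2485 + 0.0244813 = 8.27298 m along the plane.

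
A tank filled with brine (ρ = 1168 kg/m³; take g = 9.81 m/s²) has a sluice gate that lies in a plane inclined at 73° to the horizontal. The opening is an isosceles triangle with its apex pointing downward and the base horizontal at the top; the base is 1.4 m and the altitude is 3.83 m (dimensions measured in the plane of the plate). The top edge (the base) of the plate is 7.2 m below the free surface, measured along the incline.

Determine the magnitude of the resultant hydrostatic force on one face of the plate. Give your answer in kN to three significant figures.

γ = ρg = 1168 × 9.81 / 1000 = 11.45808 kN/m³.
Let θ = 73° be the plate's angle to the horizontal; measure y along the incline from where the plane meets the free surface. Vertical depth h = y·sinθ with sinθ = 0.956305.
With the apex down, the centroid sits h/3 = 3.83/3 = 1.27667 m below the base (the top edge), so y_c = 7.2 + 1.27667 = 8.47667 m and h_c = 8.47667 × 0.956305 = 8.10628 m.
A = ½ × 1.4 × 3.83 = 2.681 m².
Resultant F = γ·h_c·A = 11.45808 × 8.10628 × 2.681 = 249.018 kN.

F ≈ 249 kN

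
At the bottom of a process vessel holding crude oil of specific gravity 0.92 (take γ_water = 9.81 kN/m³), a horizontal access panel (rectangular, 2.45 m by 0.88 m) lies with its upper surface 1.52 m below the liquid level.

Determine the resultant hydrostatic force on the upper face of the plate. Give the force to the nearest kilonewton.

F ≈ 30 kN

γ = 0.92 × 9.81 = 9.0252 kN/m³.
The plate is horizontal, so pressure is uniform at p = γ·h = 9.0252 × 1.52 = 13.7183 kN/m².
A = 2.45 × 0.88 = 2.156 m².
F = p·A = 13.7183 × 2.156 = 29.5767 kN.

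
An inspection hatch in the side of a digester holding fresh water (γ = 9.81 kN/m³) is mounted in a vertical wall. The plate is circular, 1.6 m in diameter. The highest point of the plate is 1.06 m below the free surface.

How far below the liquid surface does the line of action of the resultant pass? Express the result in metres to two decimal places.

γ = 9.81 kN/m³.
The centroid is at the centre, 0.8 m below the top of the plate, so the centroid depth is h_c = 1.06 + 0.8 = 1.86 m.
A = π(0.8)² = 2.01062 m².
Resultant F = γ·h_c·A = 9.81 × 1.86 × 2.01062 = 36.687 kN.
I_c = πr⁴/4 = π × 0.8⁴/4 = 0.321699 m⁴.
Centre of pressure: y_p = y_c + I_c/(y_c·A) = 1.86 + 0.321699/(1.86 × 2.01062) = 1.86 + 0.0860215 = 1.94602 m along the plane.

h_p = 1.95 m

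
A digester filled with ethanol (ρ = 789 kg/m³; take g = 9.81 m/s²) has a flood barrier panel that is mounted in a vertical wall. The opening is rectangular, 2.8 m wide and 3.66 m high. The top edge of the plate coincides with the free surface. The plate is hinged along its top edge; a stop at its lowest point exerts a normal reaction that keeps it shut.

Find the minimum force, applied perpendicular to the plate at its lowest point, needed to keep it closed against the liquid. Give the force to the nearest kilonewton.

P ≈ 97 kN

γ = ρg = 789 × 9.81 / 1000 = 7.74009 kN/m³.
The centroid lies 3.66/2 = 1.83 m below the top edge, so the centroid depth is h_c = 1.83 m.
A = 2.8 × 3.66 = 10.248 m².
Resultant F = γ·h_c·A = 7.74009 × 1.83 × 10.248 = 145.156 kN.
I_c = b·h³/12 = 2.8 × 3.66³/12 = 11.4398 m⁴.
Centre of pressure: y_p = y_c + I_c/(y_c·A) = 1.83 + 11.4398/(1.83 × 10.248) = 1.83 + 0.609998 = 2.44 m along the plane.
The resultant acts 1.83 + 0.609998 = 2.44 m (along the plate) below the hinge at the top edge, so the moment about the hinge is M = F × 2.44 = 145.156 × 2.44 = 354.181 kN·m.
A normal force at the bottom, 3.66 m from the hinge, must supply this moment: P = 354.181/3.66 = 96.7708 kN.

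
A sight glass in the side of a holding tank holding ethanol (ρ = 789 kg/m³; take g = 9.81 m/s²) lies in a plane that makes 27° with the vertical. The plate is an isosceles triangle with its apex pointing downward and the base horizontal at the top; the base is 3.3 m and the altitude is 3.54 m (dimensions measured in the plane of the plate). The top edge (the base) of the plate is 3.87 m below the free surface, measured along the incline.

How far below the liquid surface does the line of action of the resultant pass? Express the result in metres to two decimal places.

h_p = 4.62 m

γ = ρg = 789 × 9.81 / 1000 = 7.74009 kN/m³.
The plate makes 27° with the vertical, i.e. θ = 90° − 27° = 63° to the horizontal. Measuring y along the incline from the free-surface line, vertical depth h = y·sinθ with sinθ = 0.891007.
With the apex down, the centroid sits h/3 = 3.54/3 = 1.18 m below the base (the top edge), so y_c = 3.87 + 1.18 = 5.05 m and h_c = 5.05 × 0.891007 = 4.49959 m.
A = ½ × 3.3 × 3.54 = 5.841 m².
Resultant F = γ·h_c·A = 7.74009 × 4.49959 × 5.841 = 203.426 kN.
I_c = b·h³/36 = 3.3 × 3.54³/36 = 4.0665 m⁴.
Centre of pressure: y_p = y_c + I_c/(y_c·A) = 5.05 + 4.0665/(5.05 × 5.841) = 5.05 + 0.137861 = 5.18786 m along the plane.
Vertically, h_p = y_p·sinθ = 5.18786 × 0.891007 = 4.62242 m.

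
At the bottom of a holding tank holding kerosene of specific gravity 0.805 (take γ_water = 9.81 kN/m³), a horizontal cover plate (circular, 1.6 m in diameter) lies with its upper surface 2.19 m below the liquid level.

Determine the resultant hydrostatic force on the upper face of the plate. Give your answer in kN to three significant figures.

γ = 0.805 × 9.81 = 7.89705 kN/m³.
The plate is horizontal, so pressure is uniform at p = γ·h = 7.89705 × 2.19 = 17.2945 kN/m².
A = π(0.8)² = 2.01062 m².
F = p·A = 17.2945 × 2.01062 = 34.7727 kN.

F ≈ 34.8 kN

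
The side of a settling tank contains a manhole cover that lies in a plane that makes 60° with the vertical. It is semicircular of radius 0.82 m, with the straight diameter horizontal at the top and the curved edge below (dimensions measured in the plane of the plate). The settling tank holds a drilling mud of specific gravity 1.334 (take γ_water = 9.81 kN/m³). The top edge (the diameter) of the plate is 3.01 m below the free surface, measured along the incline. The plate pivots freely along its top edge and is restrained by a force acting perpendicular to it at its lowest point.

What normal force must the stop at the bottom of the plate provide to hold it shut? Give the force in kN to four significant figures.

P ≈ 10.25 kN

γ = 1.334 × 9.81 = 13.08654 kN/m³.
The plate makes 60° with the vertical, i.e. θ = 90° − 60° = 30° to the horizontal. Measuring y along the incline from the free-surface line, vertical depth h = y·sinθ with sinθ = 0.500000.
The centroid of a semicircle lies 4r/(3π) = 0.348019 m from the diameter, here below the top edge, so y_c = 3.01 + 0.348019 = 3.35802 m and h_c = 3.35802 × 0.500000 = 1.67901 m.
A = πr²/2 = π × 0.82²/2 = 1.0562 m².
Resultant F = γ·h_c·A = 13.08654 × 1.67901 × 1.0562 = 23.2073 kN.
I_c = (π/8 − 8/(9π))·r⁴ = 0.109757 × 0.82⁴ = 0.0496235 m⁴.
Centre of pressure: y_p = y_c + I_c/(y_c·A) = 3.35802 + 0.0496235/(3.35802 × 1.0562) = 3.35802 + 0.0139913 = 3.37201 m along the plane.
The resultant acts 0.348019 + 0.0139913 = 0.36201 m (along the plate) below the hinge at the top edge, so the moment about the hinge is M = F × 0.36201 = 23.2073 × 0.36201 = 8.40127 kN·m.
A normal force at the bottom, 0.82 m from the hinge, must supply this moment: P = 8.40127/0.82 = 10.2455 kN.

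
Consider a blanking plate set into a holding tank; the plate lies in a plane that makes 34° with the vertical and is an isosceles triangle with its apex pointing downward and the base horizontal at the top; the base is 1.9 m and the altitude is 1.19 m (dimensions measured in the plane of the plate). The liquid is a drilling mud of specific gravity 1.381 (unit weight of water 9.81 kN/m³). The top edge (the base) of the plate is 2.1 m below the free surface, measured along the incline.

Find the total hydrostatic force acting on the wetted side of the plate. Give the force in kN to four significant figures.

F ≈ 31.70 kN

γ = 1.381 × 9.81 = 13.54761 kN/m³.
The plate makes 34° with the vertical, i.e. θ = 90° − 34° = 56° to the horizontal. Measuring y along the incline from the free-surface line, vertical depth h = y·sinθ with sinθ = 0.829038.
With the apex down, the centroid sits h/3 = 1.19/3 = 0.396667 m below the base (the top edge), so y_c = 2.1 + 0.396667 = 2.49667 m and h_c = 2.49667 × 0.829038 = 2.06983 m.
A = ½ × 1.9 × 1.19 = 1.1305 m².
Resultant F = γ·h_c·A = 13.54761 × 2.06983 × 1.1305 = 31.7006 kN.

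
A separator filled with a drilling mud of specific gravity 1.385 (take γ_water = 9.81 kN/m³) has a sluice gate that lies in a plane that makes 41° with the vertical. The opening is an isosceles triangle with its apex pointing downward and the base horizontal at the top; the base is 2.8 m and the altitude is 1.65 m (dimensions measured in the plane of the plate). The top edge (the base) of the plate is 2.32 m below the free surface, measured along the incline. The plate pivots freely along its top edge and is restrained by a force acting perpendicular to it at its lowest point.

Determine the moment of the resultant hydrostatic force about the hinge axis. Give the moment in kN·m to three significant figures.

γ = 1.385 × 9.81 = 13.58685 kN/m³.
The plate makes 41° with the vertical, i.e. θ = 90° − 41° = 49° to the horizontal. Measuring y along the incline from the free-surface line, vertical depth h = y·sinθ with sinθ = 0.754710.
With the apex down, the centroid sits h/3 = 1.65/3 = 0.55 m below the base (the top edge), so y_c = 2.32 + 0.55 = 2.87 m and h_c = 2.87 × 0.754710 = 2.16602 m.
A = ½ × 2.8 × 1.65 = 2.31 m².
Resultant F = γ·h_c·A = 13.58685 × 2.16602 × 2.31 = 67.9819 kN.
I_c = b·h³/36 = 2.8 × 1.65³/36 = 0.349387 m⁴.
Centre of pressure: y_p = y_c + I_c/(y_c·A) = 2.87 + 0.349387/(2.87 × 2.31) = 2.87 + 0.0527003 = 2.9227 m along the plane.
The resultant acts 0.55 + 0.0527003 = 0.6027 m (along the plate) below the hinge at the top edge, so the moment about the hinge is M = F × 0.6027 = 67.9819 × 0.6027 = 40.9727 kN·m.

M ≈ 41.0 kN·m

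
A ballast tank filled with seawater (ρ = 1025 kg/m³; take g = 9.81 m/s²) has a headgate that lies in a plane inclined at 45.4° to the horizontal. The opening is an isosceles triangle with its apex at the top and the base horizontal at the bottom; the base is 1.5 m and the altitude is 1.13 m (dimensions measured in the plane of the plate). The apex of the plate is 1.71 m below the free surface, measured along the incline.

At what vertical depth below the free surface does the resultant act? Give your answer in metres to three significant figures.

γ = ρg = 1025 × 9.81 / 1000 = 10.05525 kN/m³.
Let θ = 45.4° be the plate's angle to the horizontal; measure y along the incline from where the plane meets the free surface. Vertical depth h = y·sinθ with sinθ = 0.712026.
With the apex up, the centroid sits 2h/3 = 2 × 1.13/3 = 0.753333 m below the apex, so y_c = 1.71 + 0.753333 = 2.46333 m and h_c = 2.46333 × 0.712026 = 1.75396 m.
A = ½ × 1.5 × 1.13 = 0.8475 m².
Resultant F = γ·h_c·A = 10.05525 × 1.75396 × 0.8475 = 14.9469 kN.
I_c = b·h³/36 = 1.5 × 1.13³/36 = 0.0601207 m⁴.
Centre of pressure: y_p = y_c + I_c/(y_c·A) = 2.46333 + 0.0601207/(2.46333 × 0.8475) = 2.46333 + 0.028798 = 2.49213 m along the plane.
Vertically, h_p = y_p·sinθ = 2.49213 × 0.712026 = 1.77446 m.

h_p = 1.77 m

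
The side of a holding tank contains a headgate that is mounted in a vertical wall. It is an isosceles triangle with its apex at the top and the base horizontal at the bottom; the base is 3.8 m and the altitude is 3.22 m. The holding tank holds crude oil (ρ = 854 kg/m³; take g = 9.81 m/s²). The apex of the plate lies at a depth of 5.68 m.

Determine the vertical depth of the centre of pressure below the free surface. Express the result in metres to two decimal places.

h_p = 7.90 m

γ = ρg = 854 × 9.81 / 1000 = 8.37774 kN/m³.
With the apex up, the centroid sits 2h/3 = 2 × 3.22/3 = 2.14667 m below the apex, so the centroid depth is h_c = 5.68 + 2.14667 = 7.82667 m.
A = ½ × 3.8 × 3.22 = 6.118 m².
Resultant F = γ·h_c·A = 8.37774 × 7.82667 × 6.118 = 401.156 kN.
I_c = b·h³/36 = 3.8 × 3.22³/36 = 3.5241 m⁴.
Centre of pressure: y_p = y_c + I_c/(y_c·A) = 7.82667 + 3.5241/(7.82667 × 6.118) = 7.82667 + 0.0735973 = 7.90027 m along the plane.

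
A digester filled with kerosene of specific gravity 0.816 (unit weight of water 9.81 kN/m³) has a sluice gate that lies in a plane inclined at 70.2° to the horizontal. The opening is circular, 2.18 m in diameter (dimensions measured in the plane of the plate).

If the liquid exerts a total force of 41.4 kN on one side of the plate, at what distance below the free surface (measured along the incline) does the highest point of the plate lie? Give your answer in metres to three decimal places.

y_top ≈ 0.383 m

γ = 0.816 × 9.81 = 8.00496 kN/m³.
A = π(1.09)² = 3.73253 m².
From F = γ·h_c·A, the centroid depth is h_c = 41.4/(8.00496 × 3.73253) = 1.3856 m.
Let θ = 70.2° be the plate's angle to the horizontal; measure y along the incline from where the plane meets the free surface. Vertical depth h = y·sinθ with sinθ = 0.940881.
Along the incline, y_c = h_c/sinθ = 1.3856/0.940881 = 1.47266 m.
The centroid is at the centre, 1.09 m below the top of the plate, so the highest point sits at y_top = 1.47266 − 1.09 = 0.38266 m along the incline.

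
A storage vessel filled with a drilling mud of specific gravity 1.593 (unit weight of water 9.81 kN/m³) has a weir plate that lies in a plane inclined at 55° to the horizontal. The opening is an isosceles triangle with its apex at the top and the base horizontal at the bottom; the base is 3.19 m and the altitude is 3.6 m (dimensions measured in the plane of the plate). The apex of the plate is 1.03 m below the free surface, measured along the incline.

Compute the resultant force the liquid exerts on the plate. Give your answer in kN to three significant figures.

F ≈ 252 kN

γ = 1.593 × 9.81 = 15.62733 kN/m³.
Let θ = 55° be the plate's angle to the horizontal; measure y along the incline from where the plane meets the free surface. Vertical depth h = y·sinθ with sinθ = 0.819152.
With the apex up, the centroid sits 2h/3 = 2 × 3.6/3 = 2.4 m below the apex, so y_c = 1.03 + 2.4 = 3.43 m and h_c = 3.43 × 0.819152 = 2.80969 m.
A = ½ × 3.19 × 3.6 = 5.742 m².
Resultant F = γ·h_c·A = 15.62733 × 2.80969 × 5.742 = 252.119 kN.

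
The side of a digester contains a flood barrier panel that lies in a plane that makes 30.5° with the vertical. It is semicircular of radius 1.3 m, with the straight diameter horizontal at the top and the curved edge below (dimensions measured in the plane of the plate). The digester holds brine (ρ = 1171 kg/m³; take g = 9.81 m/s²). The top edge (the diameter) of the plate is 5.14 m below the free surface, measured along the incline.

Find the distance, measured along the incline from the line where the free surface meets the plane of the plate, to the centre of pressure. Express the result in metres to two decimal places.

y_p = 5.71 m

γ = ρg = 1171 × 9.81 / 1000 = 11.48751 kN/m³.
The plate makes 30.5° with the vertical, i.e. θ = 90° − 30.5° = 59.5° to the horizontal. Measuring y along the incline from the free-surface line, vertical depth h = y·sinθ with sinθ = 0.861629.
The centroid of a semicircle lies 4r/(3π) = 0.551737 m from the diameter, here below the top edge, so y_c = 5.14 + 0.551737 = 5.69174 m and h_c = 5.69174 × 0.861629 = 4.90417 m.
A = πr²/2 = π × 1.3²/2 = 2.65465 m².
Resultant F = γ·h_c·A = 11.48751 × 4.90417 × 2.65465 = 149.554 kN.
I_c = (π/8 − 8/(9π))·r⁴ = 0.109757 × 1.3⁴ = 0.313477 m⁴.
Centre of pressure: y_p = y_c + I_c/(y_c·A) = 5.69174 + 0.313477/(5.69174 × 2.65465) = 5.69174 + 0.0207469 = 5.71249 m along the plane.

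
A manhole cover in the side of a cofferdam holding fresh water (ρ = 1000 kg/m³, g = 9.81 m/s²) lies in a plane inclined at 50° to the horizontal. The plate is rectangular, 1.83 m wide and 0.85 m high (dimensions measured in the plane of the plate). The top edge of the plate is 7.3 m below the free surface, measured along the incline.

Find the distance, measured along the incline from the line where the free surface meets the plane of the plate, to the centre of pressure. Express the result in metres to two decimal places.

γ = ρg = 1000 × 9.81 = 9810 N/m³ = 9.81 kN/m³.
Let θ = 50° be the plate's angle to the horizontal; measure y along the incline from where the plane meets the free surface. Vertical depth h = y·sinθ with sinθ = 0.766044.
The centroid lies 0.85/2 = 0.425 m below the top edge, so y_c = 7.3 + 0.425 = 7.725 m and h_c = 7.725 × 0.766044 = 5.91769 m.
A = 1.83 × 0.85 = 1.5555 m².
Resultant F = γ·h_c·A = 9.81 × 5.91769 × 1.5555 = 90.3007 kN.
I_c = b·h³/12 = 1.83 × 0.85³/12 = 0.0936541 m⁴.
Centre of pressure: y_p = y_c + I_c/(y_c·A) = 7.725 + 0.0936541/(7.725 × 1.5555) = 7.725 + 0.00779396 = 7.73279 m along the plane.

y_p = 7.73 m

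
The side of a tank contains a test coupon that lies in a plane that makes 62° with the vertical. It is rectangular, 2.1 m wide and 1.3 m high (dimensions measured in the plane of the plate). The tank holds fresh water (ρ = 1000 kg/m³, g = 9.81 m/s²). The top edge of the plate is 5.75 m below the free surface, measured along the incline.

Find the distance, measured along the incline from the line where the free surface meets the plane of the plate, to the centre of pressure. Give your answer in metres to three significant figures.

y_p = 6.42 m

γ = ρg = 1000 × 9.81 = 9810 N/m³ = 9.81 kN/m³.
The plate makes 62° with the vertical, i.e. θ = 90° − 62° = 28° to the horizontal. Measuring y along the incline from the free-surface line, vertical depth h = y·sinθ with sinθ = 0.469472.
The centroid lies 1.3/2 = 0.65 m below the top edge, so y_c = 5.75 + 0.65 = 6.4 m and h_c = 6.4 × 0.469472 = 3.00462 m.
A = 2.1 × 1.3 = 2.73 m².
Resultant F = γ·h_c·A = 9.81 × 3.00462 × 2.73 = 80.4676 kN.
I_c = b·h³/12 = 2.1 × 1.3³/12 = 0.384475 m⁴.
Centre of pressure: y_p = y_c + I_c/(y_c·A) = 6.4 + 0.384475/(6.4 × 2.73) = 6.4 + 0.0220052 = 6.42201 m along the plane.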